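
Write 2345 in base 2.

Using repeated division by 2:
2345 ÷ 2 = 1172 remainder 1
1172 ÷ 2 = 586 remainder 0
586 ÷ 2 = 293 remainder 0
293 ÷ 2 = 146 remainder 1
146 ÷ 2 = 73 remainder 0
73 ÷ 2 = 36 remainder 1
36 ÷ 2 = 18 remainder 0
18 ÷ 2 = 9 remainder 0
9 ÷ 2 = 4 remainder 1
4 ÷ 2 = 2 remainder 0
2 ÷ 2 = 1 remainder 0
1 ÷ 2 = 0 remainder 1
Reading remainders bottom to top: 100100101001



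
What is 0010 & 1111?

AND: 1 only when both bits are 1
  0010
& 1111
------
  0010
Decimal: 2 & 15 = 2



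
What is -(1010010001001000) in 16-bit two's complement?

Original (sign bit 1, negative): 1010010001001000
Step 1 - Invert all bits: 0101101110110111
Step 2 - Add 1: 0101101110111000
Verification: 1010010001001000 + 0101101110111000 = 10000000000000000; discarding the end carry (carry out of the top bit) leaves the 16-bit value 0000000000000000, as required for x + (-x)



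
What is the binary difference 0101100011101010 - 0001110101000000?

Method 1 - Direct subtraction (column by column from the right: bit − bit − borrow-in; if negative, add 2 and borrow 1 from the next column):
borrow: 0111111000000000
        0101100011101010
-       0001110101000000
------------------------
        0011101110101010

Method 2 - Add two's complement:
Two's complement of 0001110101000000: invert → 1110001010111111, add 1 → 1110001011000000
  0101100011101010
+ 1110001011000000
------------------
 10011101110101010  (end carry out of the top bit = 1)
Discarding the end carry: 0011101110101010
Decimal check:
  0101100011101010 = 16384 + 4096 + 2048 + 128 + 64 + 32 + 8 + 2 = 22762
  0001110101000000 = 4096 + 2048 + 1024 + 256 + 64 = 7488
  22762 - 7488 = 15274, and 0011101110101010 = 8192 + 4096 + 2048 + 512 + 256 + 128 + 32 + 8 + 2 = 15274 ✓



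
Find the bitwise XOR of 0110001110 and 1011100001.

XOR: 1 when bits differ
  0110001110
^ 1011100001
------------
  1101101111
Decimal: 398 ^ 737 = 879



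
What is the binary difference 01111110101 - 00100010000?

Method 1 - Direct subtraction (column by column from the right: bit − bit − borrow-in; if negative, add 2 and borrow 1 from the next column):
borrow: 00000000000
        01111110101
-       00100010000
-------------------
        01011100101

Method 2 - Add two's complement:
Two's complement of 00100010000: invert → 11011101111, add 1 → 11011110000
  01111110101
+ 11011110000
-------------
 101011100101  (end carry out of the top bit = 1)
Discarding the end carry: 01011100101
Decimal check:
  01111110101 = 512 + 256 + 128 + 64 + 32 + 16 + 4 + 1 = 1013
  00100010000 = 256 + 16 = 272
  1013 - 272 = 741, and 01011100101 = 512 + 128 + 64 + 32 + 4 + 1 = 741 ✓



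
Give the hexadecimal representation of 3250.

Using repeated division by 16 (digits 10–15 are A–F):
3250 ÷ 16 = 203 remainder 2
203 ÷ 16 = 12 remainder 11 (B)
12 ÷ 16 = 0 remainder 12 (C)
Reading remainders bottom to top: CB2



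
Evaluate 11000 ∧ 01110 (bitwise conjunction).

AND: 1 only when both bits are 1
  11000
& 01110
-------
  01000
Decimal: 24 & 14 = 8



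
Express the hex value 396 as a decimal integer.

Expand by place value (powers of 16):
396 = 3 × 16^2 + 9 × 16^1 + 6 × 16^0
= 3 × 256 + 9 × 16 + 6 × 1
= 768 + 144 + 6
= 918



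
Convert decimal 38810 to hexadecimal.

Using repeated division by 16 (digits 10–15 are A–F):
38810 ÷ 16 = 2425 remainder 10 (A)
2425 ÷ 16 = 151 remainder 9
151 ÷ 16 = 9 remainder 7
9 ÷ 16 = 0 remainder 9
Reading remainders bottom to top: 979A



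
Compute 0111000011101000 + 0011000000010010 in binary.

Add column by column from the right: bit + bit + carry-in; write the sum mod 2, carry 1 when the sum is 2 or 3.
carry:  1110000000000000
        0111000011101000
+       0011000000010010
------------------------
       01010000011111010
(the carry out of the leftmost column, 0, becomes the leading bit)
Decimal check:
  0111000011101000 = 16384 + 8192 + 4096 + 128 + 64 + 32 + 8 = 28904
  0011000000010010 = 8192 + 4096 + 16 + 2 = 12306
  28904 + 12306 = 41210, and 01010000011111010 = 32768 + 8192 + 128 + 64 + 32 + 16 + 8 + 2 = 41210 ✓



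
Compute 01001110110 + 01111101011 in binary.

Add column by column from the right: bit + bit + carry-in; write the sum mod 2, carry 1 when the sum is 2 or 3.
carry:  11111111100
        01001110110
+       01111101011
-------------------
       011001100001
(the carry out of the leftmost column, 0, becomes the leading bit)
Decimal check:
  01001110110 = 512 + 64 + 32 + 16 + 4 + 2 = 630
  01111101011 = 512 + 256 + 128 + 64 + 32 + 8 + 2 + 1 = 1003
  630 + 1003 = 1633, and 011001100001 = 1024 + 512 + 64 + 32 + 1 = 1633 ✓



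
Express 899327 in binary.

Using repeated division by 2:
899327 ÷ 2 = 449663 remainder 1
449663 ÷ 2 = 224831 remainder 1
224831 ÷ 2 = 112415 remainder 1
112415 ÷ 2 = 56207 remainder 1
56207 ÷ 2 = 28103 remainder 1
28103 ÷ 2 = 14051 remainder 1
14051 ÷ 2 = 7025 remainder 1
7025 ÷ 2 = 3512 remainder 1
3512 ÷ 2 = 1756 remainder 0
1756 ÷ 2 = 878 remainder 0
878 ÷ 2 = 439 remainder 0
439 ÷ 2 = 219 remainder 1
219 ÷ 2 = 109 remainder 1
109 ÷ 2 = 54 remainder 1
54 ÷ 2 = 27 remainder 0
27 ÷ 2 = 13 remainder 1
13 ÷ 2 = 6 remainder 1
6 ÷ 2 = 3 remainder 0
3 ÷ 2 = 1 remainder 1
1 ÷ 2 = 0 remainder 1
Reading remainders bottom to top: 11011011100011111111



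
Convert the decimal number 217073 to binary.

Using repeated division by 2:
217073 ÷ 2 = 108536 remainder 1
108536 ÷ 2 = 54268 remainder 0
54268 ÷ 2 = 27134 remainder 0
27134 ÷ 2 = 13567 remainder 0
13567 ÷ 2 = 6783 remainder 1
6783 ÷ 2 = 3391 remainder 1
3391 ÷ 2 = 1695 remainder 1
1695 ÷ 2 = 847 remainder 1
847 ÷ 2 = 423 remainder 1
423 ÷ 2 = 211 remainder 1
211 ÷ 2 = 105 remainder 1
105 ÷ 2 = 52 remainder 1
52 ÷ 2 = 26 remainder 0
26 ÷ 2 = 13 remainder 0
13 ÷ 2 = 6 remainder 1
6 ÷ 2 = 3 remainder 0
3 ÷ 2 = 1 remainder 1
1 ÷ 2 = 0 remainder 1
Reading remainders bottom to top: 110100111111110001



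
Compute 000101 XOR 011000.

XOR: 1 when bits differ
  000101
^ 011000
--------
  011101
Decimal: 5 ^ 24 = 29



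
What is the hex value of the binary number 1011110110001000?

Group into 4-bit nibbles from right:
  1011 = B
  1101 = D
  1000 = 8
  1000 = 8
Result: BD88



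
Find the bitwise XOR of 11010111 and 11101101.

XOR: 1 when bits differ
  11010111
^ 11101101
----------
  00111010
Decimal: 215 ^ 237 = 58



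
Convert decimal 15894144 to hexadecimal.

Using repeated division by 16 (digits 10–15 are A–F):
15894144 ÷ 16 = 993384 remainder 0
993384 ÷ 16 = 62086 remainder 8
62086 ÷ 16 = 3880 remainder 6
3880 ÷ 16 = 242 remainder 8
242 ÷ 16 = 15 remainder 2
15 ÷ 16 = 0 remainder 15 (F)
Reading remainders bottom to top: F28680



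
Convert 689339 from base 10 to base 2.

Using repeated division by 2:
689339 ÷ 2 = 344669 remainder 1
344669 ÷ 2 = 172334 remainder 1
172334 ÷ 2 = 86167 remainder 0
86167 ÷ 2 = 43083 remainder 1
43083 ÷ 2 = 21541 remainder 1
21541 ÷ 2 = 10770 remainder 1
10770 ÷ 2 = 5385 remainder 0
5385 ÷ 2 = 2692 remainder 1
2692 ÷ 2 = 1346 remainder 0
1346 ÷ 2 = 673 remainder 0
673 ÷ 2 = 336 remainder 1
336 ÷ 2 = 168 remainder 0
168 ÷ 2 = 84 remainder 0
84 ÷ 2 = 42 remainder 0
42 ÷ 2 = 21 remainder 0
21 ÷ 2 = 10 remainder 1
10 ÷ 2 = 5 remainder 0
5 ÷ 2 = 2 remainder 1
2 ÷ 2 = 1 remainder 0
1 ÷ 2 = 0 remainder 1
Reading remainders bottom to top: 10101000010010111011



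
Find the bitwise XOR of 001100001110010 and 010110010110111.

XOR: 1 when bits differ
  001100001110010
^ 010110010110111
-----------------
  011010011000101
Decimal: 6258 ^ 11447 = 13509



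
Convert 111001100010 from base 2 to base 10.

Sum of powers of 2 for each 1-bit:
2^1 + 2^5 + 2^6 + 2^9 + 2^10 + 2^11
= 2 + 32 + 64 + 512 + 1024 + 2048
= 3682



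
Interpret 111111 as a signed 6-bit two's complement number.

Binary: 111111
Sign bit: 1 (negative)
Invert: 000000
Add 1:  000001
Magnitude: 000001 = 1
Value: -1



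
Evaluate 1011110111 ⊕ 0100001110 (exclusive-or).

XOR: 1 when bits differ
  1011110111
^ 0100001110
------------
  1111111001
Decimal: 759 ^ 270 = 1017



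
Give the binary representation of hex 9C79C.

Convert each hex digit to 4 bits:
  9 = 1001
  C = 1100
  7 = 0111
  9 = 1001
  C = 1100
Concatenate: 10011100011110011100



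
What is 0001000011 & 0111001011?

AND: 1 only when both bits are 1
  0001000011
& 0111001011
------------
  0001000011
Decimal: 67 & 459 = 67



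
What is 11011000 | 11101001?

OR: 1 when either bit is 1
  11011000
| 11101001
----------
  11111001
Decimal: 216 | 233 = 249



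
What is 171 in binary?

Using repeated division by 2:
171 ÷ 2 = 85 remainder 1
85 ÷ 2 = 42 remainder 1
42 ÷ 2 = 21 remainder 0
21 ÷ 2 = 10 remainder 1
10 ÷ 2 = 5 remainder 0
5 ÷ 2 = 2 remainder 1
2 ÷ 2 = 1 remainder 0
1 ÷ 2 = 0 remainder 1
Reading remainders bottom to top: 10101011



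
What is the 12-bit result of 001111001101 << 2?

Original: 001111001101 (decimal 973)
Shift left by 2 positions
Append 2 zeros on the right
Result: 111100110100 (decimal 3892)
Equivalent: 973 << 2 = 973 × 2^2 = 3892



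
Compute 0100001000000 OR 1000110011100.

OR: 1 when either bit is 1
  0100001000000
| 1000110011100
---------------
  1100111011100
Decimal: 2112 | 4508 = 6620



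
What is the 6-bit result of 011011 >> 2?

Original: 011011 (decimal 27)
Shift right by 2 positions
Drop the 2 low bits; fill with zeros on the left
Result: 000110 (decimal 6)
Equivalent: 27 >> 2 = 27 ÷ 2^2 = 6



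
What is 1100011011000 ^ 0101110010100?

XOR: 1 when bits differ
  1100011011000
^ 0101110010100
---------------
  1001101001100
Decimal: 6360 ^ 2964 = 4940



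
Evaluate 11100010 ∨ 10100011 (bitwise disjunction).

OR: 1 when either bit is 1
  11100010
| 10100011
----------
  11100011
Decimal: 226 | 163 = 227



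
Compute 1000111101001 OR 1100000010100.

OR: 1 when either bit is 1
  1000111101001
| 1100000010100
---------------
  1100111111101
Decimal: 4585 | 6164 = 6653



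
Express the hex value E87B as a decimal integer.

Expand by place value (powers of 16):
Digit values: E = 14, B = 11
E87B = 14 × 16^3 + 8 × 16^2 + 7 × 16^1 + 11 × 16^0
= 14 × 4096 + 8 × 256 + 7 × 16 + 11 × 1
= 57344 + 2048 + 112 + 11
= 59515



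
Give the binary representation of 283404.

Using repeated division by 2:
283404 ÷ 2 = 141702 remainder 0
141702 ÷ 2 = 70851 remainder 0
70851 ÷ 2 = 35425 remainder 1
35425 ÷ 2 = 17712 remainder 1
17712 ÷ 2 = 8856 remainder 0
8856 ÷ 2 = 4428 remainder 0
4428 ÷ 2 = 2214 remainder 0
2214 ÷ 2 = 1107 remainder 0
1107 ÷ 2 = 553 remainder 1
553 ÷ 2 = 276 remainder 1
276 ÷ 2 = 138 remainder 0
138 ÷ 2 = 69 remainder 0
69 ÷ 2 = 34 remainder 1
34 ÷ 2 = 17 remainder 0
17 ÷ 2 = 8 remainder 1
8 ÷ 2 = 4 remainder 0
4 ÷ 2 = 2 remainder 0
2 ÷ 2 = 1 remainder 0
1 ÷ 2 = 0 remainder 1
Reading remainders bottom to top: 1000101001100001100



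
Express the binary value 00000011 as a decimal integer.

Sum of powers of 2 for each 1-bit:
2^0 + 2^1
= 1 + 2
= 3



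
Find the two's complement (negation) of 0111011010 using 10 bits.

Original: 0111011010
Step 1 - Invert all bits: 1000100101
Step 2 - Add 1: 1000100110
Verification: 0111011010 + 1000100110 = 10000000000; discarding the end carry (carry out of the top bit) leaves the 10-bit value 0000000000, as required for x + (-x)



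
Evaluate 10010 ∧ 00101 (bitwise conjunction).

AND: 1 only when both bits are 1
  10010
& 00101
-------
  00000
Decimal: 18 & 5 = 0



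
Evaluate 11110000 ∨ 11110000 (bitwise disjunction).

OR: 1 when either bit is 1
  11110000
| 11110000
----------
  11110000
Decimal: 240 | 240 = 240



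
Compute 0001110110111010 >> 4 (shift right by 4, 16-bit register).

Original: 0001110110111010 (decimal 7610)
Shift right by 4 positions
Drop the 4 low bits; fill with zeros on the left
Result: 0000000111011011 (decimal 475)
Equivalent: 7610 >> 4 = 7610 ÷ 2^4 = 475



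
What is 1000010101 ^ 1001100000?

XOR: 1 when bits differ
  1000010101
^ 1001100000
------------
  0001110101
Decimal: 533 ^ 608 = 117



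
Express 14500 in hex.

Using repeated division by 16 (digits 10–15 are A–F):
14500 ÷ 16 = 906 remainder 4
906 ÷ 16 = 56 remainder 10 (A)
56 ÷ 16 = 3 remainder 8
3 ÷ 16 = 0 remainder 3
Reading remainders bottom to top: 38A4



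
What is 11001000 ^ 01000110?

XOR: 1 when bits differ
  11001000
^ 01000110
----------
  10001110
Decimal: 200 ^ 70 = 142



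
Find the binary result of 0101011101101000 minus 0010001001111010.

Method 1 - Direct subtraction (column by column from the right: bit − bit − borrow-in; if negative, add 2 and borrow 1 from the next column):
borrow: 0100000111111100
        0101011101101000
-       0010001001111010
------------------------
        0011010011101110

Method 2 - Add two's complement:
Two's complement of 0010001001111010: invert → 1101110110000101, add 1 → 1101110110000110
  0101011101101000
+ 1101110110000110
------------------
 10011010011101110  (end carry out of the top bit = 1)
Discarding the end carry: 0011010011101110
Decimal check:
  0101011101101000 = 16384 + 4096 + 1024 + 512 + 256 + 64 + 32 + 8 = 22376
  0010001001111010 = 8192 + 512 + 64 + 32 + 16 + 8 + 2 = 8826
  22376 - 8826 = 13550, and 0011010011101110 = 8192 + 4096 + 1024 + 128 + 64 + 32 + 8 + 4 + 2 = 13550 ✓



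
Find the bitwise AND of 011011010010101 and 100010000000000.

AND: 1 only when both bits are 1
  011011010010101
& 100010000000000
-----------------
  000010000000000
Decimal: 13973 & 17408 = 1024



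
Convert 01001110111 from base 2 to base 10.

Sum of powers of 2 for each 1-bit:
2^0 + 2^1 + 2^2 + 2^4 + 2^5 + 2^6 + 2^9
= 1 + 2 + 4 + 16 + 32 + 64 + 512
= 631



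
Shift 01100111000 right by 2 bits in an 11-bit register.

Original: 01100111000 (decimal 824)
Shift right by 2 positions
Drop the 2 low bits; fill with zeros on the left
Result: 00011001110 (decimal 206)
Equivalent: 824 >> 2 = 824 ÷ 2^2 = 206



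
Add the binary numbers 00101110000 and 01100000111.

Add column by column from the right: bit + bit + carry-in; write the sum mod 2, carry 1 when the sum is 2 or 3.
carry:  11000000000
        00101110000
+       01100000111
-------------------
       010001110111
(the carry out of the leftmost column, 0, becomes the leading bit)
Decimal check:
  00101110000 = 256 + 64 + 32 + 16 = 368
  01100000111 = 512 + 256 + 4 + 2 + 1 = 775
  368 + 775 = 1143, and 010001110111 = 1024 + 64 + 32 + 16 + 4 + 2 + 1 = 1143 ✓



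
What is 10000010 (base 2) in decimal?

Sum of powers of 2 for each 1-bit:
2^1 + 2^7
= 2 + 128
= 130



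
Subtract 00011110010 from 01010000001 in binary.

Method 1 - Direct subtraction (column by column from the right: bit − bit − borrow-in; if negative, add 2 and borrow 1 from the next column):
borrow: 01111111100
        01010000001
-       00011110010
-------------------
        00110001111

Method 2 - Add two's complement:
Two's complement of 00011110010: invert → 11100001101, add 1 → 11100001110
  01010000001
+ 11100001110
-------------
 100110001111  (end carry out of the top bit = 1)
Discarding the end carry: 00110001111
Decimal check:
  01010000001 = 512 + 128 + 1 = 641
  00011110010 = 128 + 64 + 32 + 16 + 2 = 242
  641 - 242 = 399, and 00110001111 = 256 + 128 + 8 + 4 + 2 + 1 = 399 ✓



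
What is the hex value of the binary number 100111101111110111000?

Group into 4-bit nibbles from right:
  0001 = 1
  0011 = 3
  1101 = D
  1111 = F
  1011 = B
  1000 = 8
Result: 13DFB8



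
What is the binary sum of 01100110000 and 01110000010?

Add column by column from the right: bit + bit + carry-in; write the sum mod 2, carry 1 when the sum is 2 or 3.
carry:  11000000000
        01100110000
+       01110000010
-------------------
       011010110010
(the carry out of the leftmost column, 0, becomes the leading bit)
Decimal check:
  01100110000 = 512 + 256 + 32 + 16 = 816
  01110000010 = 512 + 256 + 128 + 2 = 898
  816 + 898 = 1714, and 011010110010 = 1024 + 512 + 128 + 32 + 16 + 2 = 1714 ✓



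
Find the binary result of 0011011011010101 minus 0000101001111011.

Method 1 - Direct subtraction (column by column from the right: bit − bit − borrow-in; if negative, add 2 and borrow 1 from the next column):
borrow: 0001000011110100
        0011011011010101
-       0000101001111011
------------------------
        0010110001011010

Method 2 - Add two's complement:
Two's complement of 0000101001111011: invert → 1111010110000100, add 1 → 1111010110000101
  0011011011010101
+ 1111010110000101
------------------
 10010110001011010  (end carry out of the top bit = 1)
Discarding the end carry: 0010110001011010
Decimal check:
  0011011011010101 = 8192 + 4096 + 1024 + 512 + 128 + 64 + 16 + 4 + 1 = 14037
  0000101001111011 = 2048 + 512 + 64 + 32 + 16 + 8 + 2 + 1 = 2683
  14037 - 2683 = 11354, and 0010110001011010 = 8192 + 2048 + 1024 + 64 + 16 + 8 + 2 = 11354 ✓



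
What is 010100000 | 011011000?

OR: 1 when either bit is 1
  010100000
| 011011000
-----------
  011111000
Decimal: 160 | 216 = 248



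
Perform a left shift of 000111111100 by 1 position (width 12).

Original: 000111111100 (decimal 508)
Shift left by 1 position
Append 1 zero on the right
Result: 001111111000 (decimal 1016)
Equivalent: 508 << 1 = 508 × 2^1 = 1016



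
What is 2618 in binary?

Using repeated division by 2:
2618 ÷ 2 = 1309 remainder 0
1309 ÷ 2 = 654 remainder 1
654 ÷ 2 = 327 remainder 0
327 ÷ 2 = 163 remainder 1
163 ÷ 2 = 81 remainder 1
81 ÷ 2 = 40 remainder 1
40 ÷ 2 = 20 remainder 0
20 ÷ 2 = 10 remainder 0
10 ÷ 2 = 5 remainder 0
5 ÷ 2 = 2 remainder 1
2 ÷ 2 = 1 remainder 0
1 ÷ 2 = 0 remainder 1
Reading remainders bottom to top: 101000111010



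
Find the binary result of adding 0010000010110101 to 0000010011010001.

Add column by column from the right: bit + bit + carry-in; write the sum mod 2, carry 1 when the sum is 2 or 3.
carry:  0000000111100010
        0010000010110101
+       0000010011010001
------------------------
       00010010110000110
(the carry out of the leftmost column, 0, becomes the leading bit)
Decimal check:
  0010000010110101 = 8192 + 128 + 32 + 16 + 4 + 1 = 8373
  0000010011010001 = 1024 + 128 + 64 + 16 + 1 = 1233
  8373 + 1233 = 9606, and 00010010110000110 = 8192 + 1024 + 256 + 128 + 4 + 2 = 9606 ✓



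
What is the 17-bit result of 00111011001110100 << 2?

Original: 00111011001110100 (decimal 30324)
Shift left by 2 positions
Append 2 zeros on the right
Result: 11101100111010000 (decimal 121296)
Equivalent: 30324 << 2 = 30324 × 2^2 = 121296



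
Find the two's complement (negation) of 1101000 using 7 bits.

Original (sign bit 1, negative): 1101000
Step 1 - Invert all bits: 0010111
Step 2 - Add 1: 0011000
Verification: 1101000 + 0011000 = 10000000; discarding the end carry (carry out of the top bit) leaves the 7-bit value 0000000, as required for x + (-x)



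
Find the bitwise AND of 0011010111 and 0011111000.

AND: 1 only when both bits are 1
  0011010111
& 0011111000
------------
  0011010000
Decimal: 215 & 248 = 208



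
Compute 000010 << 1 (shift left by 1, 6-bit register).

Original: 000010 (decimal 2)
Shift left by 1 position
Append 1 zero on the right
Result: 000100 (decimal 4)
Equivalent: 2 << 1 = 2 × 2^1 = 4



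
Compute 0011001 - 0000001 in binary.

Method 1 - Direct subtraction (column by column from the right: bit − bit − borrow-in; if negative, add 2 and borrow 1 from the next column):
borrow: 0000000
        0011001
-       0000001
---------------
        0011000

Method 2 - Add two's complement:
Two's complement of 0000001: invert → 1111110, add 1 → 1111111
  0011001
+ 1111111
---------
 10011000  (end carry out of the top bit = 1)
Discarding the end carry: 0011000
Decimal check:
  0011001 = 16 + 8 + 1 = 25
  0000001 = 1
  25 - 1 = 24, and 0011000 = 16 + 8 = 24 ✓



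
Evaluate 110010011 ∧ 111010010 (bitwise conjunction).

AND: 1 only when both bits are 1
  110010011
& 111010010
-----------
  110010010
Decimal: 403 & 466 = 402



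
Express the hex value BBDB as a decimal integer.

Expand by place value (powers of 16):
Digit values: B = 11, D = 13
BBDB = 11 × 16^3 + 11 × 16^2 + 13 × 16^1 + 11 × 16^0
= 11 × 4096 + 11 × 256 + 13 × 16 + 11 × 1
= 45056 + 2816 + 208 + 11
= 48091



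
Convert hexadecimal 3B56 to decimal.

Expand by place value (powers of 16):
Digit values: B = 11
3B56 = 3 × 16^3 + 11 × 16^2 + 5 × 16^1 + 6 × 16^0
= 3 × 4096 + 11 × 256 + 5 × 16 + 6 × 1
= 12288 + 2816 + 80 + 6
= 15190



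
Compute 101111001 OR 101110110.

OR: 1 when either bit is 1
  101111001
| 101110110
-----------
  101111111
Decimal: 377 | 374 = 383



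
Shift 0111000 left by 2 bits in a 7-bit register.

Original: 0111000 (decimal 56)
Shift left by 2 positions
Append 2 zeros on the right and drop the 2 high bits that overflow the 7-bit width
Result: 1100000 (decimal 96)
Equivalent: 56 << 2 = 56 × 2^2 = 224, truncated to 7 bits = 96



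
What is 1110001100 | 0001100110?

OR: 1 when either bit is 1
  1110001100
| 0001100110
------------
  1111101110
Decimal: 908 | 102 = 1006



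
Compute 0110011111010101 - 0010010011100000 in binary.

Method 1 - Direct subtraction (column by column from the right: bit − bit − borrow-in; if negative, add 2 and borrow 1 from the next column):
borrow: 0000000111000000
        0110011111010101
-       0010010011100000
------------------------
        0100001011110101

Method 2 - Add two's complement:
Two's complement of 0010010011100000: invert → 1101101100011111, add 1 → 1101101100100000
  0110011111010101
+ 1101101100100000
------------------
 10100001011110101  (end carry out of the top bit = 1)
Discarding the end carry: 0100001011110101
Decimal check:
  0110011111010101 = 16384 + 8192 + 1024 + 512 + 256 + 128 + 64 + 16 + 4 + 1 = 26581
  0010010011100000 = 8192 + 1024 + 128 + 64 + 32 = 9440
  26581 - 9440 = 17141, and 0100001011110101 = 16384 + 512 + 128 + 64 + 32 + 16 + 4 + 1 = 17141 ✓



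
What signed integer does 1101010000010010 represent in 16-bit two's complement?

Binary: 1101010000010010
Sign bit: 1 (negative)
Invert: 0010101111101101
Add 1:  0010101111101110
Magnitude: 0010101111101110 = 8192 + 2048 + 512 + 256 + 128 + 64 + 32 + 8 + 4 + 2 = 11246
Value: -11246



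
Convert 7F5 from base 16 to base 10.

Expand by place value (powers of 16):
Digit values: F = 15
7F5 = 7 × 16^2 + 15 × 16^1 + 5 × 16^0
= 7 × 256 + 15 × 16 + 5 × 1
= 1792 + 240 + 5
= 2037



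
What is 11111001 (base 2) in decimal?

Sum of powers of 2 for each 1-bit:
2^0 + 2^3 + 2^4 + 2^5 + 2^6 + 2^7
= 1 + 8 + 16 + 32 + 64 + 128
= 249



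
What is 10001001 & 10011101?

AND: 1 only when both bits are 1
  10001001
& 10011101
----------
  10001001
Decimal: 137 & 157 = 137



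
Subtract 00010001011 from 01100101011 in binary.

Method 1 - Direct subtraction (column by column from the right: bit − bit − borrow-in; if negative, add 2 and borrow 1 from the next column):
borrow: 00100000000
        01100101011
-       00010001011
-------------------
        01010100000

Method 2 - Add two's complement:
Two's complement of 00010001011: invert → 11101110100, add 1 → 11101110101
  01100101011
+ 11101110101
-------------
 101010100000  (end carry out of the top bit = 1)
Discarding the end carry: 01010100000
Decimal check:
  01100101011 = 512 + 256 + 32 + 8 + 2 + 1 = 811
  00010001011 = 128 + 8 + 2 + 1 = 139
  811 - 139 = 672, and 01010100000 = 512 + 128 + 32 = 672 ✓



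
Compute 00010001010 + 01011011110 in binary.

Add column by column from the right: bit + bit + carry-in; write the sum mod 2, carry 1 when the sum is 2 or 3.
carry:  00100111100
        00010001010
+       01011011110
-------------------
       001101101000
(the carry out of the leftmost column, 0, becomes the leading bit)
Decimal check:
  00010001010 = 128 + 8 + 2 = 138
  01011011110 = 512 + 128 + 64 + 16 + 8 + 4 + 2 = 734
  138 + 734 = 872, and 001101101000 = 512 + 256 + 64 + 32 + 8 = 872 ✓



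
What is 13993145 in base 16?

Using repeated division by 16 (digits 10–15 are A–F):
13993145 ÷ 16 = 874571 remainder 9
874571 ÷ 16 = 54660 remainder 11 (B)
54660 ÷ 16 = 3416 remainder 4
3416 ÷ 16 = 213 remainder 8
213 ÷ 16 = 13 remainder 5
13 ÷ 16 = 0 remainder 13 (D)
Reading remainders bottom to top: D584B9



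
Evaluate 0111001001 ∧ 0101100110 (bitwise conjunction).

AND: 1 only when both bits are 1
  0111001001
& 0101100110
------------
  0101000000
Decimal: 457 & 358 = 320



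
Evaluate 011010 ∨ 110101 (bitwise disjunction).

OR: 1 when either bit is 1
  011010
| 110101
--------
  111111
Decimal: 26 | 53 = 63



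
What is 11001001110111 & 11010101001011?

AND: 1 only when both bits are 1
  11001001110111
& 11010101001011
----------------
  11000001000011
Decimal: 12919 & 13643 = 12355



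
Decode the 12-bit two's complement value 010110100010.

Binary: 010110100010
Sign bit: 0 (non-negative)
Read directly as an unsigned value:
010110100010 = 1024 + 256 + 128 + 32 + 2 = 1442
Value: 1442



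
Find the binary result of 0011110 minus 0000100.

Method 1 - Direct subtraction (column by column from the right: bit − bit − borrow-in; if negative, add 2 and borrow 1 from the next column):
borrow: 0000000
        0011110
-       0000100
---------------
        0011010

Method 2 - Add two's complement:
Two's complement of 0000100: invert → 1111011, add 1 → 1111100
  0011110
+ 1111100
---------
 10011010  (end carry out of the top bit = 1)
Discarding the end carry: 0011010
Decimal check:
  0011110 = 16 + 8 + 4 + 2 = 30
  0000100 = 4
  30 - 4 = 26, and 0011010 = 16 + 8 + 2 = 26 ✓



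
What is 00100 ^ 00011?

XOR: 1 when bits differ
  00100
^ 00011
-------
  00111
Decimal: 4 ^ 3 = 7



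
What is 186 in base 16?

Using repeated division by 16 (digits 10–15 are A–F):
186 ÷ 16 = 11 remainder 10 (A)
11 ÷ 16 = 0 remainder 11 (B)
Reading remainders bottom to top: BA



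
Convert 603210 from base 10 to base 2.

Using repeated division by 2:
603210 ÷ 2 = 301605 remainder 0
301605 ÷ 2 = 150802 remainder 1
150802 ÷ 2 = 75401 remainder 0
75401 ÷ 2 = 37700 remainder 1
37700 ÷ 2 = 18850 remainder 0
18850 ÷ 2 = 9425 remainder 0
9425 ÷ 2 = 4712 remainder 1
4712 ÷ 2 = 2356 remainder 0
2356 ÷ 2 = 1178 remainder 0
1178 ÷ 2 = 589 remainder 0
589 ÷ 2 = 294 remainder 1
294 ÷ 2 = 147 remainder 0
147 ÷ 2 = 73 remainder 1
73 ÷ 2 = 36 remainder 1
36 ÷ 2 = 18 remainder 0
18 ÷ 2 = 9 remainder 0
9 ÷ 2 = 4 remainder 1
4 ÷ 2 = 2 remainder 0
2 ÷ 2 = 1 remainder 0
1 ÷ 2 = 0 remainder 1
Reading remainders bottom to top: 10010011010001001010



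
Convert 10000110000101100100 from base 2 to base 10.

Sum of powers of 2 for each 1-bit:
2^2 + 2^5 + 2^6 + 2^8 + 2^13 + 2^14 + 2^19
= 4 + 32 + 64 + 256 + 8192 + 16384 + 524288
= 549220



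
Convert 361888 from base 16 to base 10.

Expand by place value (powers of 16):
361888 = 3 × 16^5 + 6 × 16^4 + 1 × 16^3 + 8 × 16^2 + 8 × 16^1 + 8 × 16^0
= 3 × 1048576 + 6 × 65536 + 1 × 4096 + 8 × 256 + 8 × 16 + 8 × 1
= 3145728 + 393216 + 4096 + 2048 + 128 + 8
= 3545224



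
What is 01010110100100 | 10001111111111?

OR: 1 when either bit is 1
  01010110100100
| 10001111111111
----------------
  11011111111111
Decimal: 5540 | 9215 = 14335



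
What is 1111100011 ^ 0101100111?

XOR: 1 when bits differ
  1111100011
^ 0101100111
------------
  1010000100
Decimal: 995 ^ 359 = 644



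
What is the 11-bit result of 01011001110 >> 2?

Original: 01011001110 (decimal 718)
Shift right by 2 positions
Drop the 2 low bits; fill with zeros on the left
Result: 00010110011 (decimal 179)
Equivalent: 718 >> 2 = 718 ÷ 2^2 = 179



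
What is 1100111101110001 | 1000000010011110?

OR: 1 when either bit is 1
  1100111101110001
| 1000000010011110
------------------
  1100111111111111
Decimal: 53105 | 32926 = 53247



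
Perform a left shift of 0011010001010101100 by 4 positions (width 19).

Original: 0011010001010101100 (decimal 107180)
Shift left by 4 positions
Append 4 zeros on the right and drop the 4 high bits that overflow the 19-bit width
Result: 0100010101011000000 (decimal 142016)
Equivalent: 107180 << 4 = 107180 × 2^4 = 1714880, truncated to 19 bits = 142016



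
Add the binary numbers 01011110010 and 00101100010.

Add column by column from the right: bit + bit + carry-in; write the sum mod 2, carry 1 when the sum is 2 or 3.
carry:  11111000100
        01011110010
+       00101100010
-------------------
       010001010100
(the carry out of the leftmost column, 0, becomes the leading bit)
Decimal check:
  01011110010 = 512 + 128 + 64 + 32 + 16 + 2 = 754
  00101100010 = 256 + 64 + 32 + 2 = 354
  754 + 354 = 1108, and 010001010100 = 1024 + 64 + 16 + 4 = 1108 ✓



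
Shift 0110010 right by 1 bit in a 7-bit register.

Original: 0110010 (decimal 50)
Shift right by 1 position
Drop the 1 low bit; fill with zero on the left
Result: 0011001 (decimal 25)
Equivalent: 50 >> 1 = 50 ÷ 2^1 = 25



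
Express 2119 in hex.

Using repeated division by 16 (digits 10–15 are A–F):
2119 ÷ 16 = 132 remainder 7
132 ÷ 16 = 8 remainder 4
8 ÷ 16 = 0 remainder 8
Reading remainders bottom to top: 847



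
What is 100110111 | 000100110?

OR: 1 when either bit is 1
  100110111
| 000100110
-----------
  100110111
Decimal: 311 | 38 = 311



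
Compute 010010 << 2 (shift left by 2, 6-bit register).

Original: 010010 (decimal 18)
Shift left by 2 positions
Append 2 zeros on the right and drop the 2 high bits that overflow the 6-bit width
Result: 001000 (decimal 8)
Equivalent: 18 << 2 = 18 × 2^2 = 72, truncated to 6 bits = 8



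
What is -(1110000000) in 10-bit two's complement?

Original (sign bit 1, negative): 1110000000
Step 1 - Invert all bits: 0001111111
Step 2 - Add 1: 0010000000
Verification: 1110000000 + 0010000000 = 10000000000; discarding the end carry (carry out of the top bit) leaves the 10-bit value 0000000000, as required for x + (-x)



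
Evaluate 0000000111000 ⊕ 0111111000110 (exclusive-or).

XOR: 1 when bits differ
  0000000111000
^ 0111111000110
---------------
  0111111111110
Decimal: 56 ^ 4038 = 4094



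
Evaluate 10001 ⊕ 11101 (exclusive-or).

XOR: 1 when bits differ
  10001
^ 11101
-------
  01100
Decimal: 17 ^ 29 = 12



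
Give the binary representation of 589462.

Using repeated division by 2:
589462 ÷ 2 = 294731 remainder 0
294731 ÷ 2 = 147365 remainder 1
147365 ÷ 2 = 73682 remainder 1
73682 ÷ 2 = 36841 remainder 0
36841 ÷ 2 = 18420 remainder 1
18420 ÷ 2 = 9210 remainder 0
9210 ÷ 2 = 4605 remainder 0
4605 ÷ 2 = 2302 remainder 1
2302 ÷ 2 = 1151 remainder 0
1151 ÷ 2 = 575 remainder 1
575 ÷ 2 = 287 remainder 1
287 ÷ 2 = 143 remainder 1
143 ÷ 2 = 71 remainder 1
71 ÷ 2 = 35 remainder 1
35 ÷ 2 = 17 remainder 1
17 ÷ 2 = 8 remainder 1
8 ÷ 2 = 4 remainder 0
4 ÷ 2 = 2 remainder 0
2 ÷ 2 = 1 remainder 0
1 ÷ 2 = 0 remainder 1
Reading remainders bottom to top: 10001111111010010110



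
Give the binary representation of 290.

Using repeated division by 2:
290 ÷ 2 = 145 remainder 0
145 ÷ 2 = 72 remainder 1
72 ÷ 2 = 36 remainder 0
36 ÷ 2 = 18 remainder 0
18 ÷ 2 = 9 remainder 0
9 ÷ 2 = 4 remainder 1
4 ÷ 2 = 2 remainder 0
2 ÷ 2 = 1 remainder 0
1 ÷ 2 = 0 remainder 1
Reading remainders bottom to top: 100100010



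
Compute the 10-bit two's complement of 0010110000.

Original: 0010110000
Step 1 - Invert all bits: 1101001111
Step 2 - Add 1: 1101010000
Verification: 0010110000 + 1101010000 = 10000000000; discarding the end carry (carry out of the top bit) leaves the 10-bit value 0000000000, as required for x + (-x)



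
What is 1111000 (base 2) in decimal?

Sum of powers of 2 for each 1-bit:
2^3 + 2^4 + 2^5 + 2^6
= 8 + 16 + 32 + 64
= 120



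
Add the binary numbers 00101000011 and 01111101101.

Add column by column from the right: bit + bit + carry-in; write the sum mod 2, carry 1 when the sum is 2 or 3.
carry:  11110011110
        00101000011
+       01111101101
-------------------
       010100110000
(the carry out of the leftmost column, 0, becomes the leading bit)
Decimal check:
  00101000011 = 256 + 64 + 2 + 1 = 323
  01111101101 = 512 + 256 + 128 + 64 + 32 + 8 + 4 + 1 = 1005
  323 + 1005 = 1328, and 010100110000 = 1024 + 256 + 32 + 16 = 1328 ✓



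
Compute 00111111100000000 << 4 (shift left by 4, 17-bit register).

Original: 00111111100000000 (decimal 32512)
Shift left by 4 positions
Append 4 zeros on the right and drop the 4 high bits that overflow the 17-bit width
Result: 11111000000000000 (decimal 126976)
Equivalent: 32512 << 4 = 32512 × 2^4 = 520192, truncated to 17 bits = 126976



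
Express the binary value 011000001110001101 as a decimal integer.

Sum of powers of 2 for each 1-bit:
2^0 + 2^2 + 2^3 + 2^7 + 2^8 + 2^9 + 2^15 + 2^16
= 1 + 4 + 8 + 128 + 256 + 512 + 32768 + 65536
= 99213



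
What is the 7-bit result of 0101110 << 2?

Original: 0101110 (decimal 46)
Shift left by 2 positions
Append 2 zeros on the right and drop the 2 high bits that overflow the 7-bit width
Result: 0111000 (decimal 56)
Equivalent: 46 << 2 = 46 × 2^2 = 184, truncated to 7 bits = 56



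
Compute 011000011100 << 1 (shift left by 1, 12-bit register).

Original: 011000011100 (decimal 1564)
Shift left by 1 position
Append 1 zero on the right
Result: 110000111000 (decimal 3128)
Equivalent: 1564 << 1 = 1564 × 2^1 = 3128



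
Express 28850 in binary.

Using repeated division by 2:
28850 ÷ 2 = 14425 remainder 0
14425 ÷ 2 = 7212 remainder 1
7212 ÷ 2 = 3606 remainder 0
3606 ÷ 2 = 1803 remainder 0
1803 ÷ 2 = 901 remainder 1
901 ÷ 2 = 450 remainder 1
450 ÷ 2 = 225 remainder 0
225 ÷ 2 = 112 remainder 1
112 ÷ 2 = 56 remainder 0
56 ÷ 2 = 28 remainder 0
28 ÷ 2 = 14 remainder 0
14 ÷ 2 = 7 remainder 0
7 ÷ 2 = 3 remainder 1
3 ÷ 2 = 1 remainder 1
1 ÷ 2 = 0 remainder 1
Reading remainders bottom to top: 111000010110010



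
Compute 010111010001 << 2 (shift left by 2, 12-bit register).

Original: 010111010001 (decimal 1489)
Shift left by 2 positions
Append 2 zeros on the right and drop the 2 high bits that overflow the 12-bit width
Result: 011101000100 (decimal 1860)
Equivalent: 1489 << 2 = 1489 × 2^2 = 5956, truncated to 12 bits = 1860



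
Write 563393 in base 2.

Using repeated division by 2:
563393 ÷ 2 = 281696 remainder 1
281696 ÷ 2 = 140848 remainder 0
140848 ÷ 2 = 70424 remainder 0
70424 ÷ 2 = 35212 remainder 0
35212 ÷ 2 = 17606 remainder 0
17606 ÷ 2 = 8803 remainder 0
8803 ÷ 2 = 4401 remainder 1
4401 ÷ 2 = 2200 remainder 1
2200 ÷ 2 = 1100 remainder 0
1100 ÷ 2 = 550 remainder 0
550 ÷ 2 = 275 remainder 0
275 ÷ 2 = 137 remainder 1
137 ÷ 2 = 68 remainder 1
68 ÷ 2 = 34 remainder 0
34 ÷ 2 = 17 remainder 0
17 ÷ 2 = 8 remainder 1
8 ÷ 2 = 4 remainder 0
4 ÷ 2 = 2 remainder 0
2 ÷ 2 = 1 remainder 0
1 ÷ 2 = 0 remainder 1
Reading remainders bottom to top: 10001001100011000001



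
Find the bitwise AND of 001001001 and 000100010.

AND: 1 only when both bits are 1
  001001001
& 000100010
-----------
  000000000
Decimal: 73 & 34 = 0



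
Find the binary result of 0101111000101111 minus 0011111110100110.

Method 1 - Direct subtraction (column by column from the right: bit − bit − borrow-in; if negative, add 2 and borrow 1 from the next column):
borrow: 0111111100000000
        0101111000101111
-       0011111110100110
------------------------
        0001111010001001

Method 2 - Add two's complement:
Two's complement of 0011111110100110: invert → 1100000001011001, add 1 → 1100000001011010
  0101111000101111
+ 1100000001011010
------------------
 10001111010001001  (end carry out of the top bit = 1)
Discarding the end carry: 0001111010001001
Decimal check:
  0101111000101111 = 16384 + 4096 + 2048 + 1024 + 512 + 32 + 8 + 4 + 2 + 1 = 24111
  0011111110100110 = 8192 + 4096 + 2048 + 1024 + 512 + 256 + 128 + 32 + 4 + 2 = 16294
  24111 - 16294 = 7817, and 0001111010001001 = 4096 + 2048 + 1024 + 512 + 128 + 8 + 1 = 7817 ✓



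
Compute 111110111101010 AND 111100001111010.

AND: 1 only when both bits are 1
  111110111101010
& 111100001111010
-----------------
  111100001101010
Decimal: 32234 & 30842 = 30826



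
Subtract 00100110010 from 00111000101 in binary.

Method 1 - Direct subtraction (column by column from the right: bit − bit − borrow-in; if negative, add 2 and borrow 1 from the next column):
borrow: 00001100100
        00111000101
-       00100110010
-------------------
        00010010011

Method 2 - Add two's complement:
Two's complement of 00100110010: invert → 11011001101, add 1 → 11011001110
  00111000101
+ 11011001110
-------------
 100010010011  (end carry out of the top bit = 1)
Discarding the end carry: 00010010011
Decimal check:
  00111000101 = 256 + 128 + 64 + 4 + 1 = 453
  00100110010 = 256 + 32 + 16 + 2 = 306
  453 - 306 = 147, and 00010010011 = 128 + 16 + 2 + 1 = 147 ✓



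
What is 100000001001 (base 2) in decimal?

Sum of powers of 2 for each 1-bit:
2^0 + 2^3 + 2^11
= 1 + 8 + 2048
= 2057



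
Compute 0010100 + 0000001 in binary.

Add column by column from the right: bit + bit + carry-in; write the sum mod 2, carry 1 when the sum is 2 or 3.
carry:  0000000
        0010100
+       0000001
---------------
       00010101
(the carry out of the leftmost column, 0, becomes the leading bit)
Decimal check:
  0010100 = 16 + 4 = 20
  0000001 = 1
  20 + 1 = 21, and 00010101 = 16 + 4 + 1 = 21 ✓



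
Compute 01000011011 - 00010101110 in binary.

Method 1 - Direct subtraction (column by column from the right: bit − bit − borrow-in; if negative, add 2 and borrow 1 from the next column):
borrow: 01111011000
        01000011011
-       00010101110
-------------------
        00101101101

Method 2 - Add two's complement:
Two's complement of 00010101110: invert → 11101010001, add 1 → 11101010010
  01000011011
+ 11101010010
-------------
 100101101101  (end carry out of the top bit = 1)
Discarding the end carry: 00101101101
Decimal check:
  01000011011 = 512 + 16 + 8 + 2 + 1 = 539
  00010101110 = 128 + 32 + 8 + 4 + 2 = 174
  539 - 174 = 365, and 00101101101 = 256 + 64 + 32 + 8 + 4 + 1 = 365 ✓



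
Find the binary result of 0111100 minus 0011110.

Method 1 - Direct subtraction (column by column from the right: bit − bit − borrow-in; if negative, add 2 and borrow 1 from the next column):
borrow: 0111100
        0111100
-       0011110
---------------
        0011110

Method 2 - Add two's complement:
Two's complement of 0011110: invert → 1100001, add 1 → 1100010
  0111100
+ 1100010
---------
 10011110  (end carry out of the top bit = 1)
Discarding the end carry: 0011110
Decimal check:
  0111100 = 32 + 16 + 8 + 4 = 60
  0011110 = 16 + 8 + 4 + 2 = 30
  60 - 30 = 30, and 0011110 = 16 + 8 + 4 + 2 = 30 ✓



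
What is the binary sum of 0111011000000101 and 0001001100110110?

Add column by column from the right: bit + bit + carry-in; write the sum mod 2, carry 1 when the sum is 2 or 3.
carry:  1110110000001000
        0111011000000101
+       0001001100110110
------------------------
       01000100100111011
(the carry out of the leftmost column, 0, becomes the leading bit)
Decimal check:
  0111011000000101 = 16384 + 8192 + 4096 + 1024 + 512 + 4 + 1 = 30213
  0001001100110110 = 4096 + 512 + 256 + 32 + 16 + 4 + 2 = 4918
  30213 + 4918 = 35131, and 01000100100111011 = 32768 + 2048 + 256 + 32 + 16 + 8 + 2 + 1 = 35131 ✓



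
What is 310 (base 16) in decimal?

Expand by place value (powers of 16):
310 = 3 × 16^2 + 1 × 16^1 + 0 × 16^0
= 3 × 256 + 1 × 16 + 0 × 1
= 768 + 16 + 0
= 784



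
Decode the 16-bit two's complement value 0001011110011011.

Binary: 0001011110011011
Sign bit: 0 (non-negative)
Read directly as an unsigned value:
0001011110011011 = 4096 + 1024 + 512 + 256 + 128 + 16 + 8 + 2 + 1 = 6043
Value: 6043

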